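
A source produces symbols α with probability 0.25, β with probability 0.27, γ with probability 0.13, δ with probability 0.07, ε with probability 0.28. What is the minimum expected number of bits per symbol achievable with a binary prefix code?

Repeatedly combine the two least-probable nodes; the expected code length is the sum of the merged weights.
merge 7/100 + 13/100 → 1/5
merge 1/5 + 1/4 → 9/20
merge 27/100 + 7/25 → 11/20
merge 9/20 + 11/20 → 1
L = 1/5 + 9/20 + 11/20 + 1 = 11/5 = 2.2 bits/symbol.

2.2 bits/symbol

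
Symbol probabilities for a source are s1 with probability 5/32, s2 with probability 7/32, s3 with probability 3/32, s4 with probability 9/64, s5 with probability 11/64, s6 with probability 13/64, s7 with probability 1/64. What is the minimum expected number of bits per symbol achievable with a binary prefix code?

2.6875 bits/symbol

Repeatedly combine the two least-probable nodes; the expected code length is the sum of the merged weights.
merge 1/64 + 3/32 → 7/64
merge 7/64 + 9/64 → 1/4
merge 5/32 + 11/64 → 21/64
merge 13/64 + 7/32 → 27/64
merge 1/4 + 21/64 → 37/64
merge 27/64 + 37/64 → 1
L = 7/64 + 1/4 + 21/64 + 27/64 + 37/64 + 1 = 43/16 = 2.6875 bits/symbol.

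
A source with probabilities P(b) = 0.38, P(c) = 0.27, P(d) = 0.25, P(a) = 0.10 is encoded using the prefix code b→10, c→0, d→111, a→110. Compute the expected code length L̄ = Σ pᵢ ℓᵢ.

L̄ = Σ pᵢ·ℓᵢ = 0.38·2 + 0.27·1 + 0.25·3 + 0.10·3 = 2.08 bits/symbol.

2.08 bits/symbol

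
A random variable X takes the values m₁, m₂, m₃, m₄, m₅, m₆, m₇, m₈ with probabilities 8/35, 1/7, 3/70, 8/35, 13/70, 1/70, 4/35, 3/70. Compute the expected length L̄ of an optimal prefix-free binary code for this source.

2.7 bits/symbol

Repeatedly combine the two least-probable nodes; the expected code length is the sum of the merged weights.
merge 1/70 + 3/70 → 2/35
merge 3/70 + 2/35 → 1/10
merge 1/10 + 4/35 → 3/14
merge 1/7 + 13/70 → 23/70
merge 3/14 + 8/35 → 31/70
merge 8/35 + 23/70 → 39/70
merge 31/70 + 39/70 → 1
L = 2/35 + 1/10 + 3/14 + 23/70 + 31/70 + 39/70 + 1 = 27/10 = 2.7 bits/symbol.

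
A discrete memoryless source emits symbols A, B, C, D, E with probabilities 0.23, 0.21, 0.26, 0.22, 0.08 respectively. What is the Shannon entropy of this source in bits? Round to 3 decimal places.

2.238 bits

H = −Σ pᵢ log₂ pᵢ.
−0.23·log₂(0.23) = 0.4877
−0.21·log₂(0.21) = 0.4728
−0.26·log₂(0.26) = 0.5053
−0.22·log₂(0.22) = 0.4806
−0.08·log₂(0.08) = 0.2915
Sum ≈ 2.2379 → 2.238 bits.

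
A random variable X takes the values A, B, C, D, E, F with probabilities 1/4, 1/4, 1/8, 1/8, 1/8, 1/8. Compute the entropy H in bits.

Each probability is a power of 1/2, so log₂(1/p) is an integer.
H = Σ p·log₂(1/p) = 1/4·2 + 1/4·2 + 1/8·3 + 1/8·3 + 1/8·3 + 1/8·3 = 2.5 bits.

2.5 bits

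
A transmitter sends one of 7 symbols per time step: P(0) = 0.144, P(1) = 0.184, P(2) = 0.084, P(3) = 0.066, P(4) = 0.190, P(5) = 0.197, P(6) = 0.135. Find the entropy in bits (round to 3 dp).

H = −Σ pᵢ log₂ pᵢ.
−0.144·log₂(0.144) = 0.4026
−0.184·log₂(0.184) = 0.4494
−0.084·log₂(0.084) = 0.3002
−0.066·log₂(0.066) = 0.2588
−0.190·log₂(0.190) = 0.4552
−0.197·log₂(0.197) = 0.4617
−0.135·log₂(0.135) = 0.3900
Sum ≈ 2.7179 → 2.718 bits.

2.718 bits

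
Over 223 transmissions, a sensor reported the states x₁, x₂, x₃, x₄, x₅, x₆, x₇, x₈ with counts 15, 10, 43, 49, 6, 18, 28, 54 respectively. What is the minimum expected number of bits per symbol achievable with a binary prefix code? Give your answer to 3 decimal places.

Probabilities are the counts divided by 223.
Repeatedly combine the two least-probable nodes; the expected code length is the sum of the merged weights.
merge 6/223 + 10/223 → 16/223
merge 15/223 + 16/223 → 31/223
merge 18/223 + 28/223 → 46/223
merge 31/223 + 43/223 → 74/223
merge 46/223 + 49/223 → 95/223
merge 54/223 + 74/223 → 128/223
merge 95/223 + 128/223 → 1
L = 16/223 + 31/223 + 46/223 + 74/223 + 95/223 + 128/223 + 1 = 613/223 ≈ 2.749 bits/symbol.

2.749 bits/symbol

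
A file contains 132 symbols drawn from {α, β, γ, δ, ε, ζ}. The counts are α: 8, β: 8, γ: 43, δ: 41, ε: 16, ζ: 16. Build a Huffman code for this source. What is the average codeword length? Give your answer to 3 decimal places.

2.364 bits/symbol

Probabilities are the counts divided by 132.
Repeatedly combine the two least-probable nodes; the expected code length is the sum of the merged weights.
merge 2/33 + 2/33 → 4/33
merge 4/33 + 4/33 → 8/33
merge 4/33 + 8/33 → 4/11
merge 41/132 + 43/132 → 7/11
merge 4/11 + 7/11 → 1
L = 4/33 + 8/33 + 4/11 + 7/11 + 1 = 26/11 ≈ 2.364 bits/symbol.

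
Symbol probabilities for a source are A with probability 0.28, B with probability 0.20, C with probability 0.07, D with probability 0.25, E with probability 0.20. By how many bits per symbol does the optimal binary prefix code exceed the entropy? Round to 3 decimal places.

0.058 bits

Entropy H = −Σ p log₂ p ≈ 2.2115 bits.
Huffman merges: 7/100+1/5→27/100; 1/5+1/4→9/20; 27/100+7/25→11/20; 9/20+11/20→1. L = 227/100 ≈ 2.2700.
L − H = 2.2700 − 2.2115 = 0.058 bits.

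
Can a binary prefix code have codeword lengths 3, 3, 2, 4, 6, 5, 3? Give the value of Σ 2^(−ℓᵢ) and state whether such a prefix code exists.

With common denominator 2^6 = 64: Σ 2^(−ℓᵢ) = 8/64 + 8/64 + 16/64 + 4/64 + 1/64 + 2/64 + 8/64 = 47/64 = 0.734375.
Kraft's inequality requires Σ ≤ 1; here Σ = 0.734375 ≤ 1, so such a prefix code exists.

0.734375; yes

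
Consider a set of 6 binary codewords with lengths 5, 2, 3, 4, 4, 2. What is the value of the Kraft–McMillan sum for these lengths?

0.78125

With common denominator 2^5 = 32: Σ 2^(−ℓᵢ) = 1/32 + 8/32 + 4/32 + 2/32 + 2/32 + 8/32 = 25/32 = 0.78125.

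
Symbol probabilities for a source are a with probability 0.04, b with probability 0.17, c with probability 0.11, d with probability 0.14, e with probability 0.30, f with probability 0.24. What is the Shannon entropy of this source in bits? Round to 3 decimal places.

H = −Σ pᵢ log₂ pᵢ.
−0.04·log₂(0.04) = 0.1858
−0.17·log₂(0.17) = 0.4346
−0.11·log₂(0.11) = 0.3503
−0.14·log₂(0.14) = 0.3971
−0.30·log₂(0.30) = 0.5211
−0.24·log₂(0.24) = 0.4941
Sum ≈ 2.3830 → 2.383 bits.

2.383 bits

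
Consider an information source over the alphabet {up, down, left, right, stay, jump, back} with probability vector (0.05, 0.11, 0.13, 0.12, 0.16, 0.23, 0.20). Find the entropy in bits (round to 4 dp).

H = −Σ pᵢ log₂ pᵢ.
−0.05·log₂(0.05) = 0.2161
−0.11·log₂(0.11) = 0.3503
−0.13·log₂(0.13) = 0.3826
−0.12·log₂(0.12) = 0.3671
−0.16·log₂(0.16) = 0.4230
−0.23·log₂(0.23) = 0.4877
−0.20·log₂(0.20) = 0.4644
Sum ≈ 2.6912 → 2.6912 bits.

2.6912 bits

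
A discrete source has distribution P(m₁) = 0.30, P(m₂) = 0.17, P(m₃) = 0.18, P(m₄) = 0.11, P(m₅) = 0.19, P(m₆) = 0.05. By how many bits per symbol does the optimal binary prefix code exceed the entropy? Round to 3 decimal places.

Entropy H = −Σ p log₂ p ≈ 2.4226 bits.
Huffman merges: 1/20+11/100→4/25; 4/25+17/100→33/100; 9/50+19/100→37/100; 3/10+33/100→63/100; 37/100+63/100→1. L = 249/100 ≈ 2.4900.
L − H = 2.4900 − 2.4226 = 0.067 bits.

0.067 bits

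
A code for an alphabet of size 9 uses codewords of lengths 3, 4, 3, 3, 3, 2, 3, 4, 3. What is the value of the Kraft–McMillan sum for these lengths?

With common denominator 2^4 = 16: Σ 2^(−ℓᵢ) = 2/16 + 1/16 + 2/16 + 2/16 + 2/16 + 4/16 + 2/16 + 1/16 + 2/16 = 18/16 = 1.125.

1.125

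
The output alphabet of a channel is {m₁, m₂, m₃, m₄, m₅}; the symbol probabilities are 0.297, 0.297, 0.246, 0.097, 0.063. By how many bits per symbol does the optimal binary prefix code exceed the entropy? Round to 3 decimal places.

0.044 bits

Entropy H = −Σ p log₂ p ≈ 2.1159 bits.
Huffman merges: 63/1000+97/1000→4/25; 4/25+123/500→203/500; 297/1000+297/1000→297/500; 203/500+297/500→1. L = 54/25 ≈ 2.1600.
L − H = 2.1600 − 2.1159 = 0.044 bits.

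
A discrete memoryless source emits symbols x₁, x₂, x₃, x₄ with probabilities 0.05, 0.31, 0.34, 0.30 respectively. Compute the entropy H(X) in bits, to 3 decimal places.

1.790 bits

H = −Σ pᵢ log₂ pᵢ.
−0.05·log₂(0.05) = 0.2161
−0.31·log₂(0.31) = 0.5238
−0.34·log₂(0.34) = 0.5292
−0.30·log₂(0.30) = 0.5211
Sum ≈ 1.7902 → 1.790 bits.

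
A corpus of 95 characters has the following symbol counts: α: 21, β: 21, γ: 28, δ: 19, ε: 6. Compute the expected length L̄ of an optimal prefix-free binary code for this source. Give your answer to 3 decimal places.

2.263 bits/symbol

Probabilities are the counts divided by 95.
Repeatedly combine the two least-probable nodes; the expected code length is the sum of the merged weights.
merge 6/95 + 1/5 → 5/19
merge 21/95 + 21/95 → 42/95
merge 5/19 + 28/95 → 53/95
merge 42/95 + 53/95 → 1
L = 5/19 + 42/95 + 53/95 + 1 = 43/19 ≈ 2.263 bits/symbol.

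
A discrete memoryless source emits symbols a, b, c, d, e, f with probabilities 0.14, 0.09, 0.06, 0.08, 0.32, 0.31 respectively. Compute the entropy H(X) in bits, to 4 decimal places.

H = −Σ pᵢ log₂ pᵢ.
−0.14·log₂(0.14) = 0.3971
−0.09·log₂(0.09) = 0.3127
−0.06·log₂(0.06) = 0.2435
−0.08·log₂(0.08) = 0.2915
−0.32·log₂(0.32) = 0.5260
−0.31·log₂(0.31) = 0.5238
Sum ≈ 2.2946 → 2.2946 bits.

2.2946 bits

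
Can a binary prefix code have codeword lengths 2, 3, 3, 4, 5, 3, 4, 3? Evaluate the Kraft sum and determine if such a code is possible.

With common denominator 2^5 = 32: Σ 2^(−ℓᵢ) = 8/32 + 4/32 + 4/32 + 2/32 + 1/32 + 4/32 + 2/32 + 4/32 = 29/32 = 0.90625.
Kraft's inequality requires Σ ≤ 1; here Σ = 0.90625 ≤ 1, so such a prefix code exists.

0.90625; yes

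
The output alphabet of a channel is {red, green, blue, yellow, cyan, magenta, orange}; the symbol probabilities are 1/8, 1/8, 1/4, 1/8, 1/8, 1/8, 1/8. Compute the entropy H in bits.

Each probability is a power of 1/2, so log₂(1/p) is an integer.
H = Σ p·log₂(1/p) = 1/8·3 + 1/8·3 + 1/4·2 + 1/8·3 + 1/8·3 + 1/8·3 + 1/8·3 = 2.75 bits.

2.75 bits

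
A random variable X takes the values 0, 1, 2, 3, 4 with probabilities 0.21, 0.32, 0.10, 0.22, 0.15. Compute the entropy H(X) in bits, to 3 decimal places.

2.222 bits

H = −Σ pᵢ log₂ pᵢ.
−0.21·log₂(0.21) = 0.4728
−0.32·log₂(0.32) = 0.5260
−0.10·log₂(0.10) = 0.3322
−0.22·log₂(0.22) = 0.4806
−0.15·log₂(0.15) = 0.4105
Sum ≈ 2.2222 → 2.222 bits.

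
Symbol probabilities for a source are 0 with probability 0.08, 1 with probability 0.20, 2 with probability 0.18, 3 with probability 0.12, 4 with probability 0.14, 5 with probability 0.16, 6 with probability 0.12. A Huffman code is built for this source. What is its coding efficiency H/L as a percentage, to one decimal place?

98.4%

Entropy H = −Σ p log₂ p ≈ 2.7555 bits.
Huffman merges: 2/25+3/25→1/5; 3/25+7/50→13/50; 4/25+9/50→17/50; 1/5+1/5→2/5; 13/50+17/50→3/5; 2/5+3/5→1. L = 14/5 ≈ 2.8000.
Efficiency = H/L = 2.7555/2.8000 = 98.4%.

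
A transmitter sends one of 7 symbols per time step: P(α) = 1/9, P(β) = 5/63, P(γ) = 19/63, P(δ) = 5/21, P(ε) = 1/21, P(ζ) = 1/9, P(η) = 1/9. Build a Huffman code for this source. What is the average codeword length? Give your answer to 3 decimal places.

Repeatedly combine the two least-probable nodes; the expected code length is the sum of the merged weights.
merge 1/21 + 5/63 → 8/63
merge 1/9 + 1/9 → 2/9
merge 1/9 + 8/63 → 5/21
merge 2/9 + 5/21 → 29/63
merge 5/21 + 19/63 → 34/63
merge 29/63 + 34/63 → 1
L = 8/63 + 2/9 + 5/21 + 29/63 + 34/63 + 1 = 163/63 ≈ 2.587 bits/symbol.

2.587 bits/symbol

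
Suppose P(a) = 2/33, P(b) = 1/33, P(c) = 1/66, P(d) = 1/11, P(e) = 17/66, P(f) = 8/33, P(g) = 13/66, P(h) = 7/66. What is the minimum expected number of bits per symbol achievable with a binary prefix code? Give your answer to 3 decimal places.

2.652 bits/symbol

Repeatedly combine the two least-probable nodes; the expected code length is the sum of the merged weights.
merge 1/66 + 1/33 → 1/22
merge 1/22 + 2/33 → 7/66
merge 1/11 + 7/66 → 13/66
merge 7/66 + 13/66 → 10/33
merge 13/66 + 8/33 → 29/66
merge 17/66 + 10/33 → 37/66
merge 29/66 + 37/66 → 1
L = 1/22 + 7/66 + 13/66 + 10/33 + 29/66 + 37/66 + 1 = 175/66 ≈ 2.652 bits/symbol.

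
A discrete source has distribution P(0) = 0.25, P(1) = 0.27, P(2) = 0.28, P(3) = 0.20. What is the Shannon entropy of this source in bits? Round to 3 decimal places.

H = −Σ pᵢ log₂ pᵢ.
−0.25·log₂(0.25) = 0.5000
−0.27·log₂(0.27) = 0.5100
−0.28·log₂(0.28) = 0.5142
−0.20·log₂(0.20) = 0.4644
Sum ≈ 1.9886 → 1.989 bits.

1.989 bits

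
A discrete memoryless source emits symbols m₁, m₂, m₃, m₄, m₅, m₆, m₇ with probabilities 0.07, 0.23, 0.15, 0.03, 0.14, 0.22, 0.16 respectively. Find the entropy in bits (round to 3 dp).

H = −Σ pᵢ log₂ pᵢ.
−0.07·log₂(0.07) = 0.2686
−0.23·log₂(0.23) = 0.4877
−0.15·log₂(0.15) = 0.4105
−0.03·log₂(0.03) = 0.1518
−0.14·log₂(0.14) = 0.3971
−0.22·log₂(0.22) = 0.4806
−0.16·log₂(0.16) = 0.4230
Sum ≈ 2.6192 → 2.619 bits.

2.619 bits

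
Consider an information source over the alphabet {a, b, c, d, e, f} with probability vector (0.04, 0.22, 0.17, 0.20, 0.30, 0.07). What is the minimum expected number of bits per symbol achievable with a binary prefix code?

2.39 bits/symbol

Repeatedly combine the two least-probable nodes; the expected code length is the sum of the merged weights.
merge 1/25 + 7/100 → 11/100
merge 11/100 + 17/100 → 7/25
merge 1/5 + 11/50 → 21/50
merge 7/25 + 3/10 → 29/50
merge 21/50 + 29/50 → 1
L = 11/100 + 7/25 + 21/50 + 29/50 + 1 = 239/100 = 2.39 bits/symbol.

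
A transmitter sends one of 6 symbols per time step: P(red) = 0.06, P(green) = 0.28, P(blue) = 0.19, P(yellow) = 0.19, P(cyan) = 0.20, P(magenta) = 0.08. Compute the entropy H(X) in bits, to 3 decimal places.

H = −Σ pᵢ log₂ pᵢ.
−0.06·log₂(0.06) = 0.2435
−0.28·log₂(0.28) = 0.5142
−0.19·log₂(0.19) = 0.4552
−0.19·log₂(0.19) = 0.4552
−0.20·log₂(0.20) = 0.4644
−0.08·log₂(0.08) = 0.2915
Sum ≈ 2.4241 → 2.424 bits.

2.424 bits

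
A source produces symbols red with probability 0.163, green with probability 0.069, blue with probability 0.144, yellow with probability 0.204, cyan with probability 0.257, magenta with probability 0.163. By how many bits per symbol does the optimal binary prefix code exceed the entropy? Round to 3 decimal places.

0.045 bits

Entropy H = −Σ p log₂ p ≈ 2.4935 bits.
Huffman merges: 69/1000+18/125→213/1000; 163/1000+163/1000→163/500; 51/250+213/1000→417/1000; 257/1000+163/500→583/1000; 417/1000+583/1000→1. L = 2539/1000 ≈ 2.5390.
L − H = 2.5390 − 2.4935 = 0.045 bits.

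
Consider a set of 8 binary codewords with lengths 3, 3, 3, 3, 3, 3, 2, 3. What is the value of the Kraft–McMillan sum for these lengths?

1.125

With common denominator 2^3 = 8: Σ 2^(−ℓᵢ) = 1/8 + 1/8 + 1/8 + 1/8 + 1/8 + 1/8 + 2/8 + 1/8 = 9/8 = 1.125.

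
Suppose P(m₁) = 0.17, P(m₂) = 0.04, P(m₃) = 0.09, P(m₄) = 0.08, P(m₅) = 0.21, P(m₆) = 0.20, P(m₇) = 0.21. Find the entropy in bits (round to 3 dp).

2.635 bits

H = −Σ pᵢ log₂ pᵢ.
−0.17·log₂(0.17) = 0.4346
−0.04·log₂(0.04) = 0.1858
−0.09·log₂(0.09) = 0.3127
−0.08·log₂(0.08) = 0.2915
−0.21·log₂(0.21) = 0.4728
−0.20·log₂(0.20) = 0.4644
−0.21·log₂(0.21) = 0.4728
Sum ≈ 2.6345 → 2.635 bits.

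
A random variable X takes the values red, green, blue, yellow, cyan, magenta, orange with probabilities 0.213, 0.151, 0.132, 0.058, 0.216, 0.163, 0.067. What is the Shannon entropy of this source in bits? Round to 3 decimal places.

2.676 bits

H = −Σ pᵢ log₂ pᵢ.
−0.213·log₂(0.213) = 0.4752
−0.151·log₂(0.151) = 0.4118
−0.132·log₂(0.132) = 0.3856
−0.058·log₂(0.058) = 0.2383
−0.216·log₂(0.216) = 0.4776
−0.163·log₂(0.163) = 0.4266
−0.067·log₂(0.067) = 0.2613
Sum ≈ 2.6763 → 2.676 bits.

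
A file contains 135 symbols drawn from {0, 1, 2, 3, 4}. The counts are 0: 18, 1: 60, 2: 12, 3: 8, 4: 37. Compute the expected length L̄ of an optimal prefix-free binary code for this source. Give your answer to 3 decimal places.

1.985 bits/symbol

Probabilities are the counts divided by 135.
Repeatedly combine the two least-probable nodes; the expected code length is the sum of the merged weights.
merge 8/135 + 4/45 → 4/27
merge 2/15 + 4/27 → 38/135
merge 37/135 + 38/135 → 5/9
merge 4/9 + 5/9 → 1
L = 4/27 + 38/135 + 5/9 + 1 = 268/135 ≈ 1.985 bits/symbol.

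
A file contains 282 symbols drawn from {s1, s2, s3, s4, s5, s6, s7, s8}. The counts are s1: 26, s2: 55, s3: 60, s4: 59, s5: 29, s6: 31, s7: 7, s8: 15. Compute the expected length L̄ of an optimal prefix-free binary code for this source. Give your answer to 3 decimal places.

Probabilities are the counts divided by 282.
Repeatedly combine the two least-probable nodes; the expected code length is the sum of the merged weights.
merge 7/282 + 5/94 → 11/141
merge 11/141 + 13/141 → 8/47
merge 29/282 + 31/282 → 10/47
merge 8/47 + 55/282 → 103/282
merge 59/282 + 10/47 → 119/282
merge 10/47 + 103/282 → 163/282
merge 119/282 + 163/282 → 1
L = 11/141 + 8/47 + 10/47 + 103/282 + 119/282 + 163/282 + 1 = 797/282 ≈ 2.826 bits/symbol.

2.826 bits/symbol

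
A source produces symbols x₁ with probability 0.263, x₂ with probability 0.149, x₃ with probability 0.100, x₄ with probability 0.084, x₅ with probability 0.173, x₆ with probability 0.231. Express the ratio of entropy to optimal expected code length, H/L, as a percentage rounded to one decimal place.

Entropy H = −Σ p log₂ p ≈ 2.4746 bits.
Huffman merges: 21/250+1/10→23/125; 149/1000+173/1000→161/500; 23/125+231/1000→83/200; 263/1000+161/500→117/200; 83/200+117/200→1. L = 1253/500 ≈ 2.5060.
Efficiency = H/L = 2.4746/2.5060 = 98.7%.

98.7%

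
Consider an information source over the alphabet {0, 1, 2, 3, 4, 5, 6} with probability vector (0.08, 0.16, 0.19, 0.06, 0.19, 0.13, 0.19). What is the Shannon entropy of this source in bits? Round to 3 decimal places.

H = −Σ pᵢ log₂ pᵢ.
−0.08·log₂(0.08) = 0.2915
−0.16·log₂(0.16) = 0.4230
−0.19·log₂(0.19) = 0.4552
−0.06·log₂(0.06) = 0.2435
−0.19·log₂(0.19) = 0.4552
−0.13·log₂(0.13) = 0.3826
−0.19·log₂(0.19) = 0.4552
Sum ≈ 2.7064 → 2.706 bits.

2.706 bits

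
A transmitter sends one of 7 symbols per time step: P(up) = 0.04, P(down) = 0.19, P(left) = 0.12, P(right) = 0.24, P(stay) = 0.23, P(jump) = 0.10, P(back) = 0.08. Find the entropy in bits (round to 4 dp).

H = −Σ pᵢ log₂ pᵢ.
−0.04·log₂(0.04) = 0.1858
−0.19·log₂(0.19) = 0.4552
−0.12·log₂(0.12) = 0.3671
−0.24·log₂(0.24) = 0.4941
−0.23·log₂(0.23) = 0.4877
−0.10·log₂(0.10) = 0.3322
−0.08·log₂(0.08) = 0.2915
Sum ≈ 2.6136 → 2.6136 bits.

2.6136 bits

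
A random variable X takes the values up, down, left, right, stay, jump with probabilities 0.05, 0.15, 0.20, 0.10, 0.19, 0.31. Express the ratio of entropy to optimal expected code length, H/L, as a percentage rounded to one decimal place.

98.1%

Entropy H = −Σ p log₂ p ≈ 2.4022 bits.
Huffman merges: 1/20+1/10→3/20; 3/20+3/20→3/10; 19/100+1/5→39/100; 3/10+31/100→61/100; 39/100+61/100→1. L = 49/20 ≈ 2.4500.
Efficiency = H/L = 2.4022/2.4500 = 98.1%.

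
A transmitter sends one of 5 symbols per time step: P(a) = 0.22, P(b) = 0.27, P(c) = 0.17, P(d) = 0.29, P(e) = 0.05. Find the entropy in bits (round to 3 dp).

H = −Σ pᵢ log₂ pᵢ.
−0.22·log₂(0.22) = 0.4806
−0.27·log₂(0.27) = 0.5100
−0.17·log₂(0.17) = 0.4346
−0.29·log₂(0.29) = 0.5179
−0.05·log₂(0.05) = 0.2161
Sum ≈ 2.1592 → 2.159 bits.

2.159 bits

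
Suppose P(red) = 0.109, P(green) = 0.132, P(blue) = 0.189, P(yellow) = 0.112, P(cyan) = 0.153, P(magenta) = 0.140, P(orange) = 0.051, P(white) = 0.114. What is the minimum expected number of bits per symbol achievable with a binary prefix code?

2.971 bits/symbol

Repeatedly combine the two least-probable nodes; the expected code length is the sum of the merged weights.
merge 51/1000 + 109/1000 → 4/25
merge 14/125 + 57/500 → 113/500
merge 33/250 + 7/50 → 34/125
merge 153/1000 + 4/25 → 313/1000
merge 189/1000 + 113/500 → 83/200
merge 34/125 + 313/1000 → 117/200
merge 83/200 + 117/200 → 1
L = 4/25 + 113/500 + 34/125 + 313/1000 + 83/200 + 117/200 + 1 = 2971/1000 = 2.971 bits/symbol.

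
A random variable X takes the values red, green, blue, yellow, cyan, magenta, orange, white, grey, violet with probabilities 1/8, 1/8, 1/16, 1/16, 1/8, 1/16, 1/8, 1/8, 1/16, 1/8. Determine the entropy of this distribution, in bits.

3.25 bits

Each probability is a power of 1/2, so log₂(1/p) is an integer.
H = Σ p·log₂(1/p) = 1/8·3 + 1/8·3 + 1/16·4 + 1/16·4 + 1/8·3 + 1/16·4 + 1/8·3 + 1/8·3 + 1/16·4 + 1/8·3 = 3.25 bits.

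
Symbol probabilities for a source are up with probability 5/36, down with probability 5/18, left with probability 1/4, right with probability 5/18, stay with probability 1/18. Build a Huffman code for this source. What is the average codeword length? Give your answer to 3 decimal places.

2.194 bits/symbol

Repeatedly combine the two least-probable nodes; the expected code length is the sum of the merged weights.
merge 1/18 + 5/36 → 7/36
merge 7/36 + 1/4 → 4/9
merge 5/18 + 5/18 → 5/9
merge 4/9 + 5/9 → 1
L = 7/36 + 4/9 + 5/9 + 1 = 79/36 ≈ 2.194 bits/symbol.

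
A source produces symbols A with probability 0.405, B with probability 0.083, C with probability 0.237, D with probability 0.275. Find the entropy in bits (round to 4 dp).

1.8306 bits

H = −Σ pᵢ log₂ pᵢ.
−0.405·log₂(0.405) = 0.5281
−0.083·log₂(0.083) = 0.2980
−0.237·log₂(0.237) = 0.4923
−0.275·log₂(0.275) = 0.5122
Sum ≈ 1.8306 → 1.8306 bits.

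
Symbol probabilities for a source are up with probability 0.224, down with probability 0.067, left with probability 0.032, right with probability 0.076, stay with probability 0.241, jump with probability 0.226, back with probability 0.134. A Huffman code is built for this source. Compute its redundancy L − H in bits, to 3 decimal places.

Entropy H = −Σ p log₂ p ≈ 2.5544 bits.
Huffman merges: 4/125+67/1000→99/1000; 19/250+99/1000→7/40; 67/500+7/40→309/1000; 28/125+113/500→9/20; 241/1000+309/1000→11/20; 9/20+11/20→1. L = 2583/1000 ≈ 2.5830.
L − H = 2.5830 − 2.5544 = 0.029 bits.

0.029 bits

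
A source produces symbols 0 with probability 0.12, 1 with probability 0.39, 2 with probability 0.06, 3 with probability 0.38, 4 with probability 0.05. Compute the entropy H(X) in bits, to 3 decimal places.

H = −Σ pᵢ log₂ pᵢ.
−0.12·log₂(0.12) = 0.3671
−0.39·log₂(0.39) = 0.5298
−0.06·log₂(0.06) = 0.2435
−0.38·log₂(0.38) = 0.5305
−0.05·log₂(0.05) = 0.2161
Sum ≈ 1.8869 → 1.887 bits.

1.887 bits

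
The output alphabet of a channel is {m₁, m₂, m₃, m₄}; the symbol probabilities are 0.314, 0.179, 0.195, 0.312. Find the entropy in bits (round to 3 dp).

1.953 bits

H = −Σ pᵢ log₂ pᵢ.
−0.314·log₂(0.314) = 0.5247
−0.179·log₂(0.179) = 0.4443
−0.195·log₂(0.195) = 0.4599
−0.312·log₂(0.312) = 0.5243
Sum ≈ 1.9532 → 1.953 bits.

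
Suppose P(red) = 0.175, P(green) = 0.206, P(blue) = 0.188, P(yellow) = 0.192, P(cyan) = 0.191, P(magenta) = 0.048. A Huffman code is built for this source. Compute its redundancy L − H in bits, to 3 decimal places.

0.116 bits

Entropy H = −Σ p log₂ p ≈ 2.4865 bits.
Huffman merges: 6/125+7/40→223/1000; 47/250+191/1000→379/1000; 24/125+103/500→199/500; 223/1000+379/1000→301/500; 199/500+301/500→1. L = 1301/500 ≈ 2.6020.
L − H = 2.6020 − 2.4865 = 0.116 bits.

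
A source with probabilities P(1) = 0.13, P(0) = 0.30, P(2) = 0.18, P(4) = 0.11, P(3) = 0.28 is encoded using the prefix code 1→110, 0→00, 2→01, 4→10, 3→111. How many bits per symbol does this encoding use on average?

2.41 bits/symbol

L̄ = Σ pᵢ·ℓᵢ = 0.13·3 + 0.30·2 + 0.18·2 + 0.11·2 + 0.28·3 = 2.41 bits/symbol.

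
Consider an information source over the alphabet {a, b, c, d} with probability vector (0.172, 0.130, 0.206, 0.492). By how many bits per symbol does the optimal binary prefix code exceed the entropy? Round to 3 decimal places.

0.018 bits

Entropy H = −Σ p log₂ p ≈ 1.7924 bits.
Huffman merges: 13/100+43/250→151/500; 103/500+151/500→127/250; 123/250+127/250→1. L = 181/100 ≈ 1.8100.
L − H = 1.8100 − 1.7924 = 0.018 bits.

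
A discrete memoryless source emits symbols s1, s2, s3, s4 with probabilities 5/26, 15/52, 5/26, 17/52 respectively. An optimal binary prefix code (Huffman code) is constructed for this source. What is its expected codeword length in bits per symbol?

Repeatedly combine the two least-probable nodes; the expected code length is the sum of the merged weights.
merge 5/26 + 5/26 → 5/13
merge 15/52 + 17/52 → 8/13
merge 5/13 + 8/13 → 1
L = 5/13 + 8/13 + 1 = 2 bits/symbol.

2 bits/symbol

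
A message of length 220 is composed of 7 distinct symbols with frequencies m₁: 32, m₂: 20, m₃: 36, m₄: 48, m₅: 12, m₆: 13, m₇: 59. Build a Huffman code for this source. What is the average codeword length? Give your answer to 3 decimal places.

2.627 bits/symbol

Probabilities are the counts divided by 220.
Repeatedly combine the two least-probable nodes; the expected code length is the sum of the merged weights.
merge 3/55 + 13/220 → 5/44
merge 1/11 + 5/44 → 9/44
merge 8/55 + 9/55 → 17/55
merge 9/44 + 12/55 → 93/220
merge 59/220 + 17/55 → 127/220
merge 93/220 + 127/220 → 1
L = 5/44 + 9/44 + 17/55 + 93/220 + 127/220 + 1 = 289/110 ≈ 2.627 bits/symbol.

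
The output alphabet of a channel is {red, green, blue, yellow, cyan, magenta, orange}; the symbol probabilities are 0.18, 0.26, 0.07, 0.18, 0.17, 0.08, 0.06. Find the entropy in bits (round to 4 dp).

2.6341 bits

H = −Σ pᵢ log₂ pᵢ.
−0.18·log₂(0.18) = 0.4453
−0.26·log₂(0.26) = 0.5053
−0.07·log₂(0.07) = 0.2686
−0.18·log₂(0.18) = 0.4453
−0.17·log₂(0.17) = 0.4346
−0.08·log₂(0.08) = 0.2915
−0.06·log₂(0.06) = 0.2435
Sum ≈ 2.6341 → 2.6341 bits.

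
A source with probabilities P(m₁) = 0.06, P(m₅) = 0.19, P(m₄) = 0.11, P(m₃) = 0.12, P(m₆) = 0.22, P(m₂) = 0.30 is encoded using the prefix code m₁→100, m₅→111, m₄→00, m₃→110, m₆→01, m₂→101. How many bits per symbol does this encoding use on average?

2.67 bits/symbol

L̄ = Σ pᵢ·ℓᵢ = 0.06·3 + 0.19·3 + 0.11·2 + 0.12·3 + 0.22·2 + 0.30·3 = 2.67 bits/symbol.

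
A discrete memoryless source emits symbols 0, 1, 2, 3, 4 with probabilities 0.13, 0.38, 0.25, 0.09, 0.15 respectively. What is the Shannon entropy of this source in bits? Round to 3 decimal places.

H = −Σ pᵢ log₂ pᵢ.
−0.13·log₂(0.13) = 0.3826
−0.38·log₂(0.38) = 0.5305
−0.25·log₂(0.25) = 0.5000
−0.09·log₂(0.09) = 0.3127
−0.15·log₂(0.15) = 0.4105
Sum ≈ 2.1363 → 2.136 bits.

2.136 bits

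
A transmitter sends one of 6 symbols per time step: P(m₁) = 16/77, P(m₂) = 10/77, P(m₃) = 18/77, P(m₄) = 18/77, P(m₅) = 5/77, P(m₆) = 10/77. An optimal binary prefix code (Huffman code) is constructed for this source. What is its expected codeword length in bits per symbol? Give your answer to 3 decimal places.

Repeatedly combine the two least-probable nodes; the expected code length is the sum of the merged weights.
merge 5/77 + 10/77 → 15/77
merge 10/77 + 15/77 → 25/77
merge 16/77 + 18/77 → 34/77
merge 18/77 + 25/77 → 43/77
merge 34/77 + 43/77 → 1
L = 15/77 + 25/77 + 34/77 + 43/77 + 1 = 194/77 ≈ 2.519 bits/symbol.

2.519 bits/symbol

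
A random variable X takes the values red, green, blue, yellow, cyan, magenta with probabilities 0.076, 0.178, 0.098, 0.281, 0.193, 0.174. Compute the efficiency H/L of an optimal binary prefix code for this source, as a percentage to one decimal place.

97.8%

Entropy H = −Σ p log₂ p ≈ 2.4658 bits.
Huffman merges: 19/250+49/500→87/500; 87/500+87/500→87/250; 89/500+193/1000→371/1000; 281/1000+87/250→629/1000; 371/1000+629/1000→1. L = 1261/500 ≈ 2.5220.
Efficiency = H/L = 2.4658/2.5220 = 97.8%.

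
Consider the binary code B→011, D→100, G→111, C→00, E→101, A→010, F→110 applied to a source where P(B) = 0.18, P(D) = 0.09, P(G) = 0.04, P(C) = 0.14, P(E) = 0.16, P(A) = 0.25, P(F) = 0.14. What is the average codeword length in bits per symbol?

2.86 bits/symbol

L̄ = Σ pᵢ·ℓᵢ = 0.18·3 + 0.09·3 + 0.04·3 + 0.14·2 + 0.16·3 + 0.25·3 + 0.14·3 = 2.86 bits/symbol.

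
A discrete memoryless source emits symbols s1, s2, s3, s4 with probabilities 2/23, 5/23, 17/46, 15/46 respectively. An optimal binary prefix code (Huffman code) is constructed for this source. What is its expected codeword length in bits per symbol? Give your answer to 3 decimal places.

1.935 bits/symbol

Repeatedly combine the two least-probable nodes; the expected code length is the sum of the merged weights.
merge 2/23 + 5/23 → 7/23
merge 7/23 + 15/46 → 29/46
merge 17/46 + 29/46 → 1
L = 7/23 + 29/46 + 1 = 89/46 ≈ 1.935 bits/symbol.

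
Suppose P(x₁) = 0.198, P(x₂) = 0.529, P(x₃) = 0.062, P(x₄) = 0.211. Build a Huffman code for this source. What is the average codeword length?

Repeatedly combine the two least-probable nodes; the expected code length is the sum of the merged weights.
merge 31/500 + 99/500 → 13/50
merge 211/1000 + 13/50 → 471/1000
merge 471/1000 + 529/1000 → 1
L = 13/50 + 471/1000 + 1 = 1731/1000 = 1.731 bits/symbol.

1.731 bits/symbol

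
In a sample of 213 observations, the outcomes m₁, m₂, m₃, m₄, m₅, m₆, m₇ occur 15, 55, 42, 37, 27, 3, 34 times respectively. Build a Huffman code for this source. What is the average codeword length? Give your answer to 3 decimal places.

Probabilities are the counts divided by 213.
Repeatedly combine the two least-probable nodes; the expected code length is the sum of the merged weights.
merge 1/71 + 5/71 → 6/71
merge 6/71 + 9/71 → 15/71
merge 34/213 + 37/213 → 1/3
merge 14/71 + 15/71 → 29/71
merge 55/213 + 1/3 → 42/71
merge 29/71 + 42/71 → 1
L = 6/71 + 15/71 + 1/3 + 29/71 + 42/71 + 1 = 560/213 ≈ 2.629 bits/symbol.

2.629 bits/symbol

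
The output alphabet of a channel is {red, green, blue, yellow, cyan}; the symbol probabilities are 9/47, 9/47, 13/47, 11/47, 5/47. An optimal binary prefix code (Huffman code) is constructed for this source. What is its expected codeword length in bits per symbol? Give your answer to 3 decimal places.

2.298 bits/symbol

Repeatedly combine the two least-probable nodes; the expected code length is the sum of the merged weights.
merge 5/47 + 9/47 → 14/47
merge 9/47 + 11/47 → 20/47
merge 13/47 + 14/47 → 27/47
merge 20/47 + 27/47 → 1
L = 14/47 + 20/47 + 27/47 + 1 = 108/47 ≈ 2.298 bits/symbol.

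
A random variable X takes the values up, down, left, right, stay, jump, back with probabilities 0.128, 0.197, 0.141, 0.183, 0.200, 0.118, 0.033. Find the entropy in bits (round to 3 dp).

2.679 bits

H = −Σ pᵢ log₂ pᵢ.
−0.128·log₂(0.128) = 0.3796
−0.197·log₂(0.197) = 0.4617
−0.141·log₂(0.141) = 0.3985
−0.183·log₂(0.183) = 0.4484
−0.200·log₂(0.200) = 0.4644
−0.118·log₂(0.118) = 0.3638
−0.033·log₂(0.033) = 0.1624
Sum ≈ 2.6788 → 2.679 bits.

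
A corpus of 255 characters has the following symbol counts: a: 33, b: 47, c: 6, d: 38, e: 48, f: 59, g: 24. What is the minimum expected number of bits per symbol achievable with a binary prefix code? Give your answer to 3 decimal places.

2.698 bits/symbol

Probabilities are the counts divided by 255.
Repeatedly combine the two least-probable nodes; the expected code length is the sum of the merged weights.
merge 2/85 + 8/85 → 2/17
merge 2/17 + 11/85 → 21/85
merge 38/255 + 47/255 → 1/3
merge 16/85 + 59/255 → 107/255
merge 21/85 + 1/3 → 148/255
merge 107/255 + 148/255 → 1
L = 2/17 + 21/85 + 1/3 + 107/255 + 148/255 + 1 = 688/255 ≈ 2.698 bits/symbol.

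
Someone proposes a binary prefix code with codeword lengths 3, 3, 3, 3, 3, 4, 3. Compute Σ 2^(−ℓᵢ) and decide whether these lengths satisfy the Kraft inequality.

With common denominator 2^4 = 16: Σ 2^(−ℓᵢ) = 2/16 + 2/16 + 2/16 + 2/16 + 2/16 + 1/16 + 2/16 = 13/16 = 0.8125.
Kraft's inequality requires Σ ≤ 1; here Σ = 0.8125 ≤ 1, so such a prefix code exists.

0.8125; yes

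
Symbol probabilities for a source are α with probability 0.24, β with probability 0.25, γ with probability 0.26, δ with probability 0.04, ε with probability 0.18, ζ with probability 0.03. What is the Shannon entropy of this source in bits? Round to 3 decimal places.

H = −Σ pᵢ log₂ pᵢ.
−0.24·log₂(0.24) = 0.4941
−0.25·log₂(0.25) = 0.5000
−0.26·log₂(0.26) = 0.5053
−0.04·log₂(0.04) = 0.1858
−0.18·log₂(0.18) = 0.4453
−0.03·log₂(0.03) = 0.1518
Sum ≈ 2.2823 → 2.282 bits.

2.282 bits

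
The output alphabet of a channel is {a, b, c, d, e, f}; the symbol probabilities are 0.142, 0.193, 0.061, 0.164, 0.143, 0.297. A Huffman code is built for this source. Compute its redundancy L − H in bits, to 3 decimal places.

Entropy H = −Σ p log₂ p ≈ 2.4532 bits.
Huffman merges: 61/1000+71/500→203/1000; 143/1000+41/250→307/1000; 193/1000+203/1000→99/250; 297/1000+307/1000→151/250; 99/250+151/250→1. L = 251/100 ≈ 2.5100.
L − H = 2.5100 − 2.4532 = 0.057 bits.

0.057 bits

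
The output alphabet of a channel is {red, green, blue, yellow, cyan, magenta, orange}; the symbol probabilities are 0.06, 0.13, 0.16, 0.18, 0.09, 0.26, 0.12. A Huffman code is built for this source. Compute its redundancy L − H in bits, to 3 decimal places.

Entropy H = −Σ p log₂ p ≈ 2.6795 bits.
Huffman merges: 3/50+9/100→3/20; 3/25+13/100→1/4; 3/20+4/25→31/100; 9/50+1/4→43/100; 13/50+31/100→57/100; 43/100+57/100→1. L = 271/100 ≈ 2.7100.
L − H = 2.7100 − 2.6795 = 0.030 bits.

0.030 bits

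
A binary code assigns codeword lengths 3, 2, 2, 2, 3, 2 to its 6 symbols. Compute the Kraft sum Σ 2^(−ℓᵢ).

With common denominator 2^3 = 8: Σ 2^(−ℓᵢ) = 1/8 + 2/8 + 2/8 + 2/8 + 1/8 + 2/8 = 10/8 = 1.25.

1.25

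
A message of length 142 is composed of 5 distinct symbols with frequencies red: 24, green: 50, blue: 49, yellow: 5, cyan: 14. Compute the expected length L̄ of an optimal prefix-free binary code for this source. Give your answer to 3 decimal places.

2.085 bits/symbol

Probabilities are the counts divided by 142.
Repeatedly combine the two least-probable nodes; the expected code length is the sum of the merged weights.
merge 5/142 + 7/71 → 19/142
merge 19/142 + 12/71 → 43/142
merge 43/142 + 49/142 → 46/71
merge 25/71 + 46/71 → 1
L = 19/142 + 43/142 + 46/71 + 1 = 148/71 ≈ 2.085 bits/symbol.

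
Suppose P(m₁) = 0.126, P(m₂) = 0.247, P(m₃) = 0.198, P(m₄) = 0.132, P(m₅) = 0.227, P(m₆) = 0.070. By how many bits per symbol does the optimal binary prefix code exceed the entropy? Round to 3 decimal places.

0.047 bits

Entropy H = −Σ p log₂ p ≈ 2.4773 bits.
Huffman merges: 7/100+63/500→49/250; 33/250+49/250→41/125; 99/500+227/1000→17/40; 247/1000+41/125→23/40; 17/40+23/40→1. L = 631/250 ≈ 2.5240.
L − H = 2.5240 − 2.4773 = 0.047 bits.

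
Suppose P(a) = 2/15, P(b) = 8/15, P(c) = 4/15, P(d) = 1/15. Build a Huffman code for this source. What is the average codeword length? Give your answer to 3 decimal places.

Repeatedly combine the two least-probable nodes; the expected code length is the sum of the merged weights.
merge 1/15 + 2/15 → 1/5
merge 1/5 + 4/15 → 7/15
merge 7/15 + 8/15 → 1
L = 1/5 + 7/15 + 1 = 5/3 ≈ 1.667 bits/symbol.

1.667 bits/symbol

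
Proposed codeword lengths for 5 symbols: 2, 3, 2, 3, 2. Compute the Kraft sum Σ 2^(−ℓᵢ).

With common denominator 2^3 = 8: Σ 2^(−ℓᵢ) = 2/8 + 1/8 + 2/8 + 1/8 + 2/8 = 8/8 = 1.

1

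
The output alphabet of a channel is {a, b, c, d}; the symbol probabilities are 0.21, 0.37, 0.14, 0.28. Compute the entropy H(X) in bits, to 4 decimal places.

1.9149 bits

H = −Σ pᵢ log₂ pᵢ.
−0.21·log₂(0.21) = 0.4728
−0.37·log₂(0.37) = 0.5307
−0.14·log₂(0.14) = 0.3971
−0.28·log₂(0.28) = 0.5142
Sum ≈ 1.9149 → 1.9149 bits.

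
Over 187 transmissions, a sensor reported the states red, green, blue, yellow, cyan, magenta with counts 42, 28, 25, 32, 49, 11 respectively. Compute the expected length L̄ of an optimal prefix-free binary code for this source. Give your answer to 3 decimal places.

Probabilities are the counts divided by 187.
Repeatedly combine the two least-probable nodes; the expected code length is the sum of the merged weights.
merge 1/17 + 25/187 → 36/187
merge 28/187 + 32/187 → 60/187
merge 36/187 + 42/187 → 78/187
merge 49/187 + 60/187 → 109/187
merge 78/187 + 109/187 → 1
L = 36/187 + 60/187 + 78/187 + 109/187 + 1 = 470/187 ≈ 2.513 bits/symbol.

2.513 bits/symbol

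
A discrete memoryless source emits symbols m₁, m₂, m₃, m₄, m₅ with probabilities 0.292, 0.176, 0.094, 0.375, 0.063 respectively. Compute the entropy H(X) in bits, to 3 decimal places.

2.062 bits

H = −Σ pᵢ log₂ pᵢ.
−0.292·log₂(0.292) = 0.5186
−0.176·log₂(0.176) = 0.4411
−0.094·log₂(0.094) = 0.3207
−0.375·log₂(0.375) = 0.5306
−0.063·log₂(0.063) = 0.2513
Sum ≈ 2.0623 → 2.062 bits.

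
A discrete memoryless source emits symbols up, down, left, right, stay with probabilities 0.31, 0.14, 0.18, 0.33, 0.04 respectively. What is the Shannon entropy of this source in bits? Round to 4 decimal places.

2.0798 bits

H = −Σ pᵢ log₂ pᵢ.
−0.31·log₂(0.31) = 0.5238
−0.14·log₂(0.14) = 0.3971
−0.18·log₂(0.18) = 0.4453
−0.33·log₂(0.33) = 0.5278
−0.04·log₂(0.04) = 0.1858
Sum ≈ 2.0798 → 2.0798 bits.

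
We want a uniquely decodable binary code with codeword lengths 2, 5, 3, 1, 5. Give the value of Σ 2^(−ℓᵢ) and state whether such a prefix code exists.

With common denominator 2^5 = 32: Σ 2^(−ℓᵢ) = 8/32 + 1/32 + 4/32 + 16/32 + 1/32 = 30/32 = 0.9375.
Kraft's inequality requires Σ ≤ 1; here Σ = 0.9375 ≤ 1, so such a prefix code exists.

0.9375; yes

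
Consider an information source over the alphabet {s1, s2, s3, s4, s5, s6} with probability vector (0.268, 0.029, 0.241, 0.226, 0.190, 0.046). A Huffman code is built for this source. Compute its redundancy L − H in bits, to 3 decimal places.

0.044 bits

Entropy H = −Σ p log₂ p ≈ 2.2965 bits.
Huffman merges: 29/1000+23/500→3/40; 3/40+19/100→53/200; 113/500+241/1000→467/1000; 53/200+67/250→533/1000; 467/1000+533/1000→1. L = 117/50 ≈ 2.3400.
L − H = 2.3400 − 2.2965 = 0.044 bits.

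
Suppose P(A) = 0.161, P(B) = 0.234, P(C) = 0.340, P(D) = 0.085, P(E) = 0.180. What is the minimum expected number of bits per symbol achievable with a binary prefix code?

2.246 bits/symbol

Repeatedly combine the two least-probable nodes; the expected code length is the sum of the merged weights.
merge 17/200 + 161/1000 → 123/500
merge 9/50 + 117/500 → 207/500
merge 123/500 + 17/50 → 293/500
merge 207/500 + 293/500 → 1
L = 123/500 + 207/500 + 293/500 + 1 = 1123/500 = 2.246 bits/symbol.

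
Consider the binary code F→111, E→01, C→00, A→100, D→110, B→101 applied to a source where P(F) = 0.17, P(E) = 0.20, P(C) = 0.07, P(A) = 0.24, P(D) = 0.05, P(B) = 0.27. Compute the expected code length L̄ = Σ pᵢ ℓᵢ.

L̄ = Σ pᵢ·ℓᵢ = 0.17·3 + 0.20·2 + 0.07·2 + 0.24·3 + 0.05·3 + 0.27·3 = 2.73 bits/symbol.

2.73 bits/symbol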